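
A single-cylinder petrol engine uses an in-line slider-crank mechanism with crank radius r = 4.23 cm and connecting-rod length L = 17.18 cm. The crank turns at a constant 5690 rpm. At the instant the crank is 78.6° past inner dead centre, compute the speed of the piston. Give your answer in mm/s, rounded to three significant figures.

25900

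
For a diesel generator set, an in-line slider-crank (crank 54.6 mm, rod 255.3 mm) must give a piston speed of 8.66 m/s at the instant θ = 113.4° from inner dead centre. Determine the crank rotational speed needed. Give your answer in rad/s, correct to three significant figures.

For an in-line slider-crank, |v_piston| = rω|sinθ|·[1 + r cosθ/√(L² − r² sin²θ)].
With r = 0.0546 m, L = 0.2553 m, θ = 113.4°: the bracketed kinematic factor |dx/dθ| = 0.045769 m.
ω = v/|dx/dθ| = 8.66/0.045769 = 189.21 rad/s.

189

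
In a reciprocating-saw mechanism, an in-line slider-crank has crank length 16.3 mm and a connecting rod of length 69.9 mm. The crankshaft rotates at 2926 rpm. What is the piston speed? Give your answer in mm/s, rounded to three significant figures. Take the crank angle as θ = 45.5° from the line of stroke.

4150

ω = 2π·2926/60 = 306.4 rad/s
For an in-line slider-crank, x = r cosθ + √(L² − r² sin²θ), so v = −rω sinθ·[1 + r cosθ/√(L² − r² sin²θ)].
With r = 0.0163 m, L = 0.0699 m, θ = 45.5°: √(L² − r² sin²θ) = 0.068926 m.
v = −0.0163·306.4·0.71325·[1 + 0.0163·0.70091/0.068926] = -4.1528 m/s.
|v| = 4.1528 m/s = 4152.8 mm/s.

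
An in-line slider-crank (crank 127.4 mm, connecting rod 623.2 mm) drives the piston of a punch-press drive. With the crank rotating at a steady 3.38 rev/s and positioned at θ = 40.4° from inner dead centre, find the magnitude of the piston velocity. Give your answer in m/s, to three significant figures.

2.03

ω = 2π·3.38 = 21.24 rad/s
For an in-line slider-crank, x = r cosθ + √(L² − r² sin²θ), so v = −rω sinθ·[1 + r cosθ/√(L² − r² sin²θ)].
With r = 0.1274 m, L = 0.6232 m, θ = 40.4°: √(L² − r² sin²θ) = 0.61771 m.
v = −0.1274·21.24·0.64812·[1 + 0.1274·0.76154/0.61771] = -2.029 m/s.
|v| = 2.029 m/s.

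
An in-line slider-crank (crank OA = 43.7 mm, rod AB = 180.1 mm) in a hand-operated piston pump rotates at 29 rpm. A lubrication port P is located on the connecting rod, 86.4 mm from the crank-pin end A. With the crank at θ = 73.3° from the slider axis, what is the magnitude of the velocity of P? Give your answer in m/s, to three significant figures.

ω = 3.037 rad/s.  Crank-pin speed |V_A| = rω = 0.13271 m/s, perpendicular to OA.
Rod angle: sinφ = −(r/L) sinθ ⇒ φ = -13.439°; ω_rod = −rω cosθ/√(L²−r²sin²θ) = -0.21771 rad/s.
V_P = V_A + ω_rod × AP, with AP = 0.0864 m along the rod.
Components: V_Px = −rω sinθ − a·ω_rod·sinφ = -0.13149 m/s;  V_Py = rω cosθ + a·ω_rod·cosφ = +0.019841 m/s.
|V_P| = √(V_Px² + V_Py²) = 0.13297 m/s.

0.133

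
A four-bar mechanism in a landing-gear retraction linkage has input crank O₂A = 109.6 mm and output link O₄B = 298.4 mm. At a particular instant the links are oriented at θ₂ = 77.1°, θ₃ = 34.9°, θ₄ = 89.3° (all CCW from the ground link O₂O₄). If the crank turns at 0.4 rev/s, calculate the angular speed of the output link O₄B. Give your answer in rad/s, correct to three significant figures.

ω₂ = 2.513 rad/s (from 0.4 rev/s).
Differentiating the loop-closure r₂e^{iθ₂}+r₃e^{iθ₃}=r₁+r₄e^{iθ₄} gives r₂ω₂e^{iθ₂}+r₃ω₃e^{iθ₃}=r₄ω₄e^{iθ₄}.
Eliminating the other unknown: ω₄ = r₂ω₂ sin(θ₂−θ₃) / [r₄ sin(θ₄−θ₃)].
Numerator sine = +0.67172; denominator sine = +0.81310.
Result = 0.1096·2.513·(+0.67172) / (0.2984·(+0.81310)) = +0.7626 rad/s; magnitude 0.7626 rad/s.

0.763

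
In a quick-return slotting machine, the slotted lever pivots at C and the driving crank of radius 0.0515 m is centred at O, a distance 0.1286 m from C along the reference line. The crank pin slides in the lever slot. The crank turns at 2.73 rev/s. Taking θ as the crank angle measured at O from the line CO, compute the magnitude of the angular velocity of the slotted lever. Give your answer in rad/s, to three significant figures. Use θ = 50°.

4.28

ω = 17.15 rad/s (from 2.73 rev/s).
Crank pin A relative to C: A = (d + r cosθ, r sinθ); lever angle φ = atan2(r sinθ, d + r cosθ).
Differentiating tanφ: φ̇ = rω(d cosθ + r)/(d² + r² + 2dr cosθ).
d² + r² + 2dr cosθ = |CA|² = 0.0277044 m²;  d cosθ + r = +0.13416 m.
|ω_lever| = |0.0515·17.15·+0.13416| / 0.0277044 = 4.2779 rad/s.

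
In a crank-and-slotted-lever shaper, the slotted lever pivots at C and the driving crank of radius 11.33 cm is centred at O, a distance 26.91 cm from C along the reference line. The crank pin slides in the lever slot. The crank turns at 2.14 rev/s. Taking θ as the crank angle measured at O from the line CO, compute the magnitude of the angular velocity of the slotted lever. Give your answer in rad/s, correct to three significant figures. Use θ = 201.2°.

ω = 13.45 rad/s (from 2.14 rev/s).
Crank pin A relative to C: A = (d + r cosθ, r sinθ); lever angle φ = atan2(r sinθ, d + r cosθ).
Differentiating tanφ: φ̇ = rω(d cosθ + r)/(d² + r² + 2dr cosθ).
d² + r² + 2dr cosθ = |CA|² = 0.0284004 m²;  d cosθ + r = -0.13759 m.
|ω_lever| = |0.1133·13.45·-0.13759| / 0.0284004 = 7.3804 rad/s.

7.38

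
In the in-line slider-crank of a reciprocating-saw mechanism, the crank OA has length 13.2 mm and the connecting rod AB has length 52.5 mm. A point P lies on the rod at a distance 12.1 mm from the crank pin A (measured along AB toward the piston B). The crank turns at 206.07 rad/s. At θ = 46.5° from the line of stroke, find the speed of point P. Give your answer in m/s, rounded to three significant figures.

ω = 206.1 rad/s.  Crank-pin speed |V_A| = rω = 2.7201 m/s, perpendicular to OA.
Rod angle: sinφ = −(r/L) sinθ ⇒ φ = -10.508°; ω_rod = −rω cosθ/√(L²−r²sin²θ) = -36.273 rad/s.
V_P = V_A + ω_rod × AP, with AP = 0.0121 m along the rod.
Components: V_Px = −rω sinθ − a·ω_rod·sinφ = -2.0532 m/s;  V_Py = rω cosθ + a·ω_rod·cosφ = +1.4409 m/s.
|V_P| = √(V_Px² + V_Py²) = 2.5083 m/s.

2.51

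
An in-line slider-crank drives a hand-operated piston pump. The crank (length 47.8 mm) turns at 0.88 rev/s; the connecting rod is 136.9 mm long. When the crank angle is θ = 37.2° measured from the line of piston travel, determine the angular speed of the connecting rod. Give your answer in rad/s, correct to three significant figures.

ω = 5.529 rad/s (converted from 0.88 rev/s).
The rod makes angle φ with the slider axis where L sinφ = r sinθ; differentiating, L cosφ·φ̇ = r ω cosθ.
L cosφ = √(L² − r² sin²θ) = 0.13381 m.
|ω_rod| = r ω |cosθ| / √(L² − r² sin²θ) = 0.0478·5.529·0.79653/0.13381 = 1.5732 rad/s.

1.57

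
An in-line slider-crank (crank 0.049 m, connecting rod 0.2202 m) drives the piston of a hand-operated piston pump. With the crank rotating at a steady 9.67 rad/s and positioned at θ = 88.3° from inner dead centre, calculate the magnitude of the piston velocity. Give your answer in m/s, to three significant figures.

0.477

ω = 9.67 rad/s
For an in-line slider-crank, x = r cosθ + √(L² − r² sin²θ), so v = −rω sinθ·[1 + r cosθ/√(L² − r² sin²θ)].
With r = 0.049 m, L = 0.2202 m, θ = 88.3°: √(L² − r² sin²θ) = 0.21468 m.
v = −0.049·9.67·0.99956·[1 + 0.049·0.02967/0.21468] = -0.47683 m/s.
|v| = 0.47683 m/s.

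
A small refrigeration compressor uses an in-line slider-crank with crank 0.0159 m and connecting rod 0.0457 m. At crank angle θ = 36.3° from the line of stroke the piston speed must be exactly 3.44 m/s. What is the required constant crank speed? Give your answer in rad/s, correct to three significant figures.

For an in-line slider-crank, |v_piston| = rω|sinθ|·[1 + r cosθ/√(L² − r² sin²θ)].
With r = 0.0159 m, L = 0.0457 m, θ = 36.3°: the bracketed kinematic factor |dx/dθ| = 0.01211 m.
ω = v/|dx/dθ| = 3.44/0.01211 = 284.06 rad/s.

284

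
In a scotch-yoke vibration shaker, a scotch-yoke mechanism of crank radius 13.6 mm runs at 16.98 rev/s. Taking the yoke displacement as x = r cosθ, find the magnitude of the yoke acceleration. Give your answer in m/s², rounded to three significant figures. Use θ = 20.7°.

145

ω = 106.7 rad/s (from 16.98 rev/s).
x = r cosθ ⇒ ẍ = −rω² cosθ (ω constant).
|a| = rω²|cosθ| = 0.0136·(106.7)²·|cos 20.7°| = 144.81 m/s².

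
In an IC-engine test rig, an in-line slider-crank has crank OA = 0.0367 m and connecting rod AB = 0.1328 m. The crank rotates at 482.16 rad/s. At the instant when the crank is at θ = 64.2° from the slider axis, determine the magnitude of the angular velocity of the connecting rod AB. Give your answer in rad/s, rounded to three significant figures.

59.9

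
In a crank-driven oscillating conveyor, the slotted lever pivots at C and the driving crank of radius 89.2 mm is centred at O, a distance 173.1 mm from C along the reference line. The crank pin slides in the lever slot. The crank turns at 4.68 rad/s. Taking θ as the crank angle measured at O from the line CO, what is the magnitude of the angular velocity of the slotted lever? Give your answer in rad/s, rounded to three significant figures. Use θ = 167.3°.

4.27

ω = 4.68 rad/s
Crank pin A relative to C: A = (d + r cosθ, r sinθ); lever angle φ = atan2(r sinθ, d + r cosθ).
Differentiating tanφ: φ̇ = rω(d cosθ + r)/(d² + r² + 2dr cosθ).
d² + r² + 2dr cosθ = |CA|² = 0.00779473 m²;  d cosθ + r = -0.079665 m.
|ω_lever| = |0.0892·4.68·-0.079665| / 0.00779473 = 4.2666 rad/s.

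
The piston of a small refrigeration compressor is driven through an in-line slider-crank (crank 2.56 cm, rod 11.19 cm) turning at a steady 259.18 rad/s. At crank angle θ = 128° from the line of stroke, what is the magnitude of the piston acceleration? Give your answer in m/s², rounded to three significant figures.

ω = 259.2 rad/s
x(θ) = r cosθ + √(L² − r² sin²θ); with ω constant, a = ω²·d²x/dθ².
d²x/dθ² = −r cosθ − r²(cos2θ)/√u − r⁴ sin²2θ/(4u^{3/2}),  u = L² − r² sin²θ = 0.0121147 m².
Substituting r = 0.0256 m, L = 0.1119 m, θ = 128°: d²x/dθ² = +0.017126 m.
a = ω²·d²x/dθ² = (259.2)²·(+0.017126) = +1150.4 m/s²;  |a| = 1150.4 m/s².

1150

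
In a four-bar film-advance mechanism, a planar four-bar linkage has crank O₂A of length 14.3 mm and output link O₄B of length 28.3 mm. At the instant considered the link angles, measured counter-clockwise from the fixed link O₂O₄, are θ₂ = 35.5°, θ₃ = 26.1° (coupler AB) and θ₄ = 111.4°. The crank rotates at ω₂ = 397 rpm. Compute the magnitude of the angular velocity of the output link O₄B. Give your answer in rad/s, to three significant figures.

3.44

ω₂ = 41.57 rad/s (from 397 rpm).
Differentiating the loop-closure r₂e^{iθ₂}+r₃e^{iθ₃}=r₁+r₄e^{iθ₄} gives r₂ω₂e^{iθ₂}+r₃ω₃e^{iθ₃}=r₄ω₄e^{iθ₄}.
Eliminating the other unknown: ω₄ = r₂ω₂ sin(θ₂−θ₃) / [r₄ sin(θ₄−θ₃)].
Numerator sine = +0.16333; denominator sine = +0.99664.
Result = 0.0143·41.57·(+0.16333) / (0.0283·(+0.99664)) = +3.4426 rad/s; magnitude 3.4426 rad/s.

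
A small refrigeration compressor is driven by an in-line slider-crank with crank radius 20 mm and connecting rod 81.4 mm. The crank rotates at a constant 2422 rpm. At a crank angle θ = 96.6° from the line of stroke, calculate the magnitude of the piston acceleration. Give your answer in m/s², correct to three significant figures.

ω = 2π·2422/60 = 253.6 rad/s
x(θ) = r cosθ + √(L² − r² sin²θ); with ω constant, a = ω²·d²x/dθ².
d²x/dθ² = −r cosθ − r²(cos2θ)/√u − r⁴ sin²2θ/(4u^{3/2}),  u = L² − r² sin²θ = 0.00623124 m².
Substituting r = 0.02 m, L = 0.0814 m, θ = 96.6°: d²x/dθ² = +0.0072279 m.
a = ω²·d²x/dθ² = (253.6)²·(+0.0072279) = +464.96 m/s²;  |a| = 464.96 m/s².

465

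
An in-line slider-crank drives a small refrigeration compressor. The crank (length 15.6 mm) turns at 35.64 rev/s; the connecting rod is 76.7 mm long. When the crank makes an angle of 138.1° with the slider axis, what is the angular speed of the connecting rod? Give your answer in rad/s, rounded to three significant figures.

ω = 223.9 rad/s (converted from 35.64 rev/s).
The rod makes angle φ with the slider axis where L sinφ = r sinθ; differentiating, L cosφ·φ̇ = r ω cosθ.
L cosφ = √(L² − r² sin²θ) = 0.075989 m.
|ω_rod| = r ω |cosθ| / √(L² − r² sin²θ) = 0.0156·223.9·0.74431/0.075989 = 34.217 rad/s.

34.2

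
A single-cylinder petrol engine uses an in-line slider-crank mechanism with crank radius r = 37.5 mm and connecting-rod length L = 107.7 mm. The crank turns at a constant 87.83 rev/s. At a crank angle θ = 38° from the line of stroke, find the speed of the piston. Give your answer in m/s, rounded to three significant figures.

16.3

ω = 2π·87.8 = 551.9 rad/s
For an in-line slider-crank, x = r cosθ + √(L² − r² sin²θ), so v = −rω sinθ·[1 + r cosθ/√(L² − r² sin²θ)].
With r = 0.0375 m, L = 0.1077 m, θ = 38°: √(L² − r² sin²θ) = 0.1052 m.
v = −0.0375·551.9·0.61566·[1 + 0.0375·0.78801/0.1052] = -16.32 m/s.
|v| = 16.32 m/s.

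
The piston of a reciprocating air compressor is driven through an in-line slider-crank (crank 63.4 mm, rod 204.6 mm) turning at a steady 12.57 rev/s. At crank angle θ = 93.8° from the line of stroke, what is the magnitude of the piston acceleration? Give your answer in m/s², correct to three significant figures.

154

ω = 2π·12.6 = 78.98 rad/s
x(θ) = r cosθ + √(L² − r² sin²θ); with ω constant, a = ω²·d²x/dθ².
d²x/dθ² = −r cosθ − r²(cos2θ)/√u − r⁴ sin²2θ/(4u^{3/2}),  u = L² − r² sin²θ = 0.0378593 m².
Substituting r = 0.0634 m, L = 0.2046 m, θ = 93.8°: d²x/dθ² = +0.024669 m.
a = ω²·d²x/dθ² = (78.98)²·(+0.024669) = +153.88 m/s²;  |a| = 153.88 m/s².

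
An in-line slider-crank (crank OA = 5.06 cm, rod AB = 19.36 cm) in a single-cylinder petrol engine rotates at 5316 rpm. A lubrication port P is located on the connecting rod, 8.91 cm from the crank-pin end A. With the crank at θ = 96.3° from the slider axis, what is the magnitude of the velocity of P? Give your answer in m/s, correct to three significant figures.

27.7

ω = 556.7 rad/s.  Crank-pin speed |V_A| = rω = 28.169 m/s, perpendicular to OA.
Rod angle: sinφ = −(r/L) sinθ ⇒ φ = -15.057°; ω_rod = −rω cosθ/√(L²−r²sin²θ) = +16.534 rad/s.
V_P = V_A + ω_rod × AP, with AP = 0.0891 m along the rod.
Components: V_Px = −rω sinθ − a·ω_rod·sinφ = -27.616 m/s;  V_Py = rω cosθ + a·ω_rod·cosφ = -1.6685 m/s.
|V_P| = √(V_Px² + V_Py²) = 27.666 m/s.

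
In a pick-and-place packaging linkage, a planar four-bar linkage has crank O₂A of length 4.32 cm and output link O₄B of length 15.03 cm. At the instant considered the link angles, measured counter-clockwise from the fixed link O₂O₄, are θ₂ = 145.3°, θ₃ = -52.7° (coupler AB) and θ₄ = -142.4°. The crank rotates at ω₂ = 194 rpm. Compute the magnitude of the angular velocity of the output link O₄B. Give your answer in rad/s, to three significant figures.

ω₂ = 20.32 rad/s (from 194 rpm).
Differentiating the loop-closure r₂e^{iθ₂}+r₃e^{iθ₃}=r₁+r₄e^{iθ₄} gives r₂ω₂e^{iθ₂}+r₃ω₃e^{iθ₃}=r₄ω₄e^{iθ₄}.
Eliminating the other unknown: ω₄ = r₂ω₂ sin(θ₂−θ₃) / [r₄ sin(θ₄−θ₃)].
Numerator sine = -0.30902; denominator sine = -0.99999.
Result = 0.0432·20.32·(-0.30902) / (0.1503·(-0.99999)) = +1.8044 rad/s; magnitude 1.8044 rad/s.

1.80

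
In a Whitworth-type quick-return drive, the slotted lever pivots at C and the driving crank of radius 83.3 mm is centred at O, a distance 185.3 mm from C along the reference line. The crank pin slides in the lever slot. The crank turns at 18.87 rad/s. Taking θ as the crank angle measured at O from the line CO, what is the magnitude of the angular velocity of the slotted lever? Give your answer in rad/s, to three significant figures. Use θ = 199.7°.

ω = 18.87 rad/s
Crank pin A relative to C: A = (d + r cosθ, r sinθ); lever angle φ = atan2(r sinθ, d + r cosθ).
Differentiating tanφ: φ̇ = rω(d cosθ + r)/(d² + r² + 2dr cosθ).
d² + r² + 2dr cosθ = |CA|² = 0.0122109 m²;  d cosθ + r = -0.091154 m.
|ω_lever| = |0.0833·18.87·-0.091154| / 0.0122109 = 11.734 rad/s.

11.7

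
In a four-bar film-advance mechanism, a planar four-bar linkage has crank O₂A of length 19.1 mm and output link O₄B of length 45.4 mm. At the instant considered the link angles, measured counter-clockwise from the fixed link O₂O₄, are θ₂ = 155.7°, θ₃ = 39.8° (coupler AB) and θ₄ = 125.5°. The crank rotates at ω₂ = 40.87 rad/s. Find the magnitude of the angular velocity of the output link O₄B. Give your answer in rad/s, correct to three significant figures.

15.5

ω₂ = 40.87 rad/s
Differentiating the loop-closure r₂e^{iθ₂}+r₃e^{iθ₃}=r₁+r₄e^{iθ₄} gives r₂ω₂e^{iθ₂}+r₃ω₃e^{iθ₃}=r₄ω₄e^{iθ₄}.
Eliminating the other unknown: ω₄ = r₂ω₂ sin(θ₂−θ₃) / [r₄ sin(θ₄−θ₃)].
Numerator sine = +0.89956; denominator sine = +0.99719.
Result = 0.0191·40.87·(+0.89956) / (0.0454·(+0.99719)) = +15.511 rad/s; magnitude 15.511 rad/s.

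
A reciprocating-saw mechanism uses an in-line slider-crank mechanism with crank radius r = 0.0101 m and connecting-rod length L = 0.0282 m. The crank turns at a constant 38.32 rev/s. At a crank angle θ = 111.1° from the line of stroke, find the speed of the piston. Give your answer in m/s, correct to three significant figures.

ω = 2π·38.3 = 240.8 rad/s
For an in-line slider-crank, x = r cosθ + √(L² − r² sin²θ), so v = −rω sinθ·[1 + r cosθ/√(L² − r² sin²θ)].
With r = 0.0101 m, L = 0.0282 m, θ = 111.1°: √(L² − r² sin²θ) = 0.026579 m.
v = −0.0101·240.8·0.93295·[1 + 0.0101·-0.36000/0.026579] = -1.9584 m/s.
|v| = 1.9584 m/s.

1.96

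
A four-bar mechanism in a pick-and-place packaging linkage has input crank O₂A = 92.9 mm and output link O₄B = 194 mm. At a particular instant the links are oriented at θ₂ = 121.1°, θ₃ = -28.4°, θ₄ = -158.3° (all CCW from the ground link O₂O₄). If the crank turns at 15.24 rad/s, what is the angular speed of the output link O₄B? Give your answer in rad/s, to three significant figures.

4.83

ω₂ = 15.24 rad/s
Differentiating the loop-closure r₂e^{iθ₂}+r₃e^{iθ₃}=r₁+r₄e^{iθ₄} gives r₂ω₂e^{iθ₂}+r₃ω₃e^{iθ₃}=r₄ω₄e^{iθ₄}.
Eliminating the other unknown: ω₄ = r₂ω₂ sin(θ₂−θ₃) / [r₄ sin(θ₄−θ₃)].
Numerator sine = +0.50754; denominator sine = -0.76717.
Result = 0.0929·15.24·(+0.50754) / (0.194·(-0.76717)) = -4.8281 rad/s; magnitude 4.8281 rad/s.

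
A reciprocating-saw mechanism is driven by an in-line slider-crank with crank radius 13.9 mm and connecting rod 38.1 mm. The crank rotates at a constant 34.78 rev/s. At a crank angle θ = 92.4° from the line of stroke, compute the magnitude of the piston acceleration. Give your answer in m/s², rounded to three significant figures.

ω = 2π·34.8 = 218.5 rad/s
x(θ) = r cosθ + √(L² − r² sin²θ); with ω constant, a = ω²·d²x/dθ².
d²x/dθ² = −r cosθ − r²(cos2θ)/√u − r⁴ sin²2θ/(4u^{3/2}),  u = L² − r² sin²θ = 0.00125874 m².
Substituting r = 0.0139 m, L = 0.0381 m, θ = 92.4°: d²x/dθ² = +0.0060073 m.
a = ω²·d²x/dθ² = (218.5)²·(+0.0060073) = +286.88 m/s²;  |a| = 286.88 m/s².

287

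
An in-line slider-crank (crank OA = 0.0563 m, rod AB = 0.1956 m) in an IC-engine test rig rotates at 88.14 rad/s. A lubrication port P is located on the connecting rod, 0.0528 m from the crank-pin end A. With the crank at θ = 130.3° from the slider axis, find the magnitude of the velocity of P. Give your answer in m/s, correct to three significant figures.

ω = 88.14 rad/s.  Crank-pin speed |V_A| = rω = 4.9623 m/s, perpendicular to OA.
Rod angle: sinφ = −(r/L) sinθ ⇒ φ = -12.681°; ω_rod = −rω cosθ/√(L²−r²sin²θ) = +16.819 rad/s.
V_P = V_A + ω_rod × AP, with AP = 0.0528 m along the rod.
Components: V_Px = −rω sinθ − a·ω_rod·sinφ = -3.5896 m/s;  V_Py = rω cosθ + a·ω_rod·cosφ = -2.3432 m/s.
|V_P| = √(V_Px² + V_Py²) = 4.2867 m/s.

4.29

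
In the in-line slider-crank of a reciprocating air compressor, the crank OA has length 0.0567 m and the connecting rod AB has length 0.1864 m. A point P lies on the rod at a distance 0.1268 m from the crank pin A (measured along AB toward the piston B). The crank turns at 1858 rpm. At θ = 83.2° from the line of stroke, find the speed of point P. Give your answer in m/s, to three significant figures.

11.2

ω = 194.6 rad/s.  Crank-pin speed |V_A| = rω = 11.032 m/s, perpendicular to OA.
Rod angle: sinφ = −(r/L) sinθ ⇒ φ = -17.580°; ω_rod = −rω cosθ/√(L²−r²sin²θ) = -7.3511 rad/s.
V_P = V_A + ω_rod × AP, with AP = 0.1268 m along the rod.
Components: V_Px = −rω sinθ − a·ω_rod·sinφ = -11.236 m/s;  V_Py = rω cosθ + a·ω_rod·cosφ = +0.41766 m/s.
|V_P| = √(V_Px² + V_Py²) = 11.244 m/s.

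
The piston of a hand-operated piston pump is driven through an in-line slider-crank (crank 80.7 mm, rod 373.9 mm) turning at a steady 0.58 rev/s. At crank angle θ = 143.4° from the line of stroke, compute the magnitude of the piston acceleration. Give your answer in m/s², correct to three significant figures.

0.790

ω = 2π·0.58 = 3.644 rad/s
x(θ) = r cosθ + √(L² − r² sin²θ); with ω constant, a = ω²·d²x/dθ².
d²x/dθ² = −r cosθ − r²(cos2θ)/√u − r⁴ sin²2θ/(4u^{3/2}),  u = L² − r² sin²θ = 0.137486 m².
Substituting r = 0.0807 m, L = 0.3739 m, θ = 143.4°: d²x/dθ² = +0.05952 m.
a = ω²·d²x/dθ² = (3.644)²·(+0.05952) = +0.79046 m/s²;  |a| = 0.79046 m/s².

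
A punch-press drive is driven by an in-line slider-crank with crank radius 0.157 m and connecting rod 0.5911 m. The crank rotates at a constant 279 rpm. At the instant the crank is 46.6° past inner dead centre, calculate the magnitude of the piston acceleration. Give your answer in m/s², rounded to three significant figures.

ω = 2π·279/60 = 29.22 rad/s
x(θ) = r cosθ + √(L² − r² sin²θ); with ω constant, a = ω²·d²x/dθ².
d²x/dθ² = −r cosθ − r²(cos2θ)/√u − r⁴ sin²2θ/(4u^{3/2}),  u = L² − r² sin²θ = 0.336387 m².
Substituting r = 0.157 m, L = 0.5911 m, θ = 46.6°: d²x/dθ² = -0.10628 m.
a = ω²·d²x/dθ² = (29.22)²·(-0.10628) = -90.72 m/s²;  |a| = 90.72 m/s².

90.7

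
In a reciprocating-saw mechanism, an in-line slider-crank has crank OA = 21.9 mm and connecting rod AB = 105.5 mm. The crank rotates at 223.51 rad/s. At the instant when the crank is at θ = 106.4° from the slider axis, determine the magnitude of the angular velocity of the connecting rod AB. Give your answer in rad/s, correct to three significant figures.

ω = 223.5 rad/s
The rod makes angle φ with the slider axis where L sinφ = r sinθ; differentiating, L cosφ·φ̇ = r ω cosθ.
L cosφ = √(L² − r² sin²θ) = 0.10339 m.
|ω_rod| = r ω |cosθ| / √(L² − r² sin²θ) = 0.0219·223.5·0.28234/0.10339 = 13.367 rad/s.

13.4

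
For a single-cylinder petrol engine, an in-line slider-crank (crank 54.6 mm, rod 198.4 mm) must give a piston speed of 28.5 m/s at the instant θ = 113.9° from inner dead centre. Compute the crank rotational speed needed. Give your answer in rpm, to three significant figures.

For an in-line slider-crank, |v_piston| = rω|sinθ|·[1 + r cosθ/√(L² − r² sin²θ)].
With r = 0.0546 m, L = 0.1984 m, θ = 113.9°: the bracketed kinematic factor |dx/dθ| = 0.044168 m.
ω = v/|dx/dθ| = 28.5/0.044168 = 645.27 rad/s.
N = 60ω/(2π) = 6161.9 rpm.

6160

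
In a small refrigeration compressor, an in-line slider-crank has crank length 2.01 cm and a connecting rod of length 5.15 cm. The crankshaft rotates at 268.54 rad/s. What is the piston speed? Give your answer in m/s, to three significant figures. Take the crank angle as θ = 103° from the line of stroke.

ω = 268.5 rad/s
For an in-line slider-crank, x = r cosθ + √(L² − r² sin²θ), so v = −rω sinθ·[1 + r cosθ/√(L² − r² sin²θ)].
With r = 0.0201 m, L = 0.0515 m, θ = 103°: √(L² − r² sin²θ) = 0.047631 m.
v = −0.0201·268.5·0.97437·[1 + 0.0201·-0.22495/0.047631] = -4.7601 m/s.
|v| = 4.7601 m/s.

4.76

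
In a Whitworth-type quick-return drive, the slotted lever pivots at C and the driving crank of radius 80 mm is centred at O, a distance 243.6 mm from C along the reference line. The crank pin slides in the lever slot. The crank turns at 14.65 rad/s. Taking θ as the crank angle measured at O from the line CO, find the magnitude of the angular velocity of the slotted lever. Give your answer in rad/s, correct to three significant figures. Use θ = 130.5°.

2.27

ω = 14.65 rad/s
Crank pin A relative to C: A = (d + r cosθ, r sinθ); lever angle φ = atan2(r sinθ, d + r cosθ).
Differentiating tanφ: φ̇ = rω(d cosθ + r)/(d² + r² + 2dr cosθ).
d² + r² + 2dr cosθ = |CA|² = 0.0404281 m²;  d cosθ + r = -0.078206 m.
|ω_lever| = |0.08·14.65·-0.078206| / 0.0404281 = 2.2672 rad/s.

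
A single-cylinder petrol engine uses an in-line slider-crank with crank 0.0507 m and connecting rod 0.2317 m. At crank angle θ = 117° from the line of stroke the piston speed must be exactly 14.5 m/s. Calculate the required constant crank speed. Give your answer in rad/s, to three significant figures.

357

For an in-line slider-crank, |v_piston| = rω|sinθ|·[1 + r cosθ/√(L² − r² sin²θ)].
With r = 0.0507 m, L = 0.2317 m, θ = 117°: the bracketed kinematic factor |dx/dθ| = 0.040599 m.
ω = v/|dx/dθ| = 14.5/0.040599 = 357.16 rad/s.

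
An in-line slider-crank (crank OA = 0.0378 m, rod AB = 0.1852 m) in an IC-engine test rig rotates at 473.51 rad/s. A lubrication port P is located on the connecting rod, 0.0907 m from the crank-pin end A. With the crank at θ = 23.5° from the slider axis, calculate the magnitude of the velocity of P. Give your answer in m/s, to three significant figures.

ω = 473.5 rad/s.  Crank-pin speed |V_A| = rω = 17.899 m/s, perpendicular to OA.
Rod angle: sinφ = −(r/L) sinθ ⇒ φ = -4.668°; ω_rod = −rω cosθ/√(L²−r²sin²θ) = -88.924 rad/s.
V_P = V_A + ω_rod × AP, with AP = 0.0907 m along the rod.
Components: V_Px = −rω sinθ − a·ω_rod·sinφ = -7.7935 m/s;  V_Py = rω cosθ + a·ω_rod·cosφ = +8.3755 m/s.
|V_P| = √(V_Px² + V_Py²) = 11.441 m/s.

11.4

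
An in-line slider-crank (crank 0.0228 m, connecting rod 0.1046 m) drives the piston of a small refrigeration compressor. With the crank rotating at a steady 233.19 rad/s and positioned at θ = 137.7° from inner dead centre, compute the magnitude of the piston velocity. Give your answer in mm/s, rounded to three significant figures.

3000

ω = 233.2 rad/s
For an in-line slider-crank, x = r cosθ + √(L² − r² sin²θ), so v = −rω sinθ·[1 + r cosθ/√(L² − r² sin²θ)].
With r = 0.0228 m, L = 0.1046 m, θ = 137.7°: √(L² − r² sin²θ) = 0.10347 m.
v = −0.0228·233.2·0.67301·[1 + 0.0228·-0.73963/0.10347] = -2.995 m/s.
|v| = 2.995 m/s = 2995 mm/s.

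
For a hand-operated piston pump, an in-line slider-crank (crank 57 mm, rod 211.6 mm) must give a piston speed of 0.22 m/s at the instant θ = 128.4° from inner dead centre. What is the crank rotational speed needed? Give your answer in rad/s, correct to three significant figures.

5.94

For an in-line slider-crank, |v_piston| = rω|sinθ|·[1 + r cosθ/√(L² − r² sin²θ)].
With r = 0.057 m, L = 0.2116 m, θ = 128.4°: the bracketed kinematic factor |dx/dθ| = 0.037024 m.
ω = v/|dx/dθ| = 0.22/0.037024 = 5.9421 rad/s.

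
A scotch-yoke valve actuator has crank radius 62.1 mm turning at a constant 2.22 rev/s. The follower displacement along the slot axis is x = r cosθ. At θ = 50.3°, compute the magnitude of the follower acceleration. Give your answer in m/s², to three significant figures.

7.72

ω = 13.95 rad/s (from 2.22 rev/s).
x = r cosθ ⇒ ẍ = −rω² cosθ (ω constant).
|a| = rω²|cosθ| = 0.0621·(13.95)²·|cos 50.3°| = 7.7179 m/s².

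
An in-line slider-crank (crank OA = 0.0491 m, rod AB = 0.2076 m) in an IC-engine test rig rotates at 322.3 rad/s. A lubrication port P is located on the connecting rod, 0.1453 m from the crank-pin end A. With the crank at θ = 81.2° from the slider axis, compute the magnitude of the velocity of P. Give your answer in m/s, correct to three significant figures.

16.1

ω = 322.3 rad/s.  Crank-pin speed |V_A| = rω = 15.825 m/s, perpendicular to OA.
Rod angle: sinφ = −(r/L) sinθ ⇒ φ = -13.517°; ω_rod = −rω cosθ/√(L²−r²sin²θ) = -11.994 rad/s.
V_P = V_A + ω_rod × AP, with AP = 0.1453 m along the rod.
Components: V_Px = −rω sinθ − a·ω_rod·sinφ = -16.046 m/s;  V_Py = rω cosθ + a·ω_rod·cosφ = +0.72653 m/s.
|V_P| = √(V_Px² + V_Py²) = 16.062 m/s.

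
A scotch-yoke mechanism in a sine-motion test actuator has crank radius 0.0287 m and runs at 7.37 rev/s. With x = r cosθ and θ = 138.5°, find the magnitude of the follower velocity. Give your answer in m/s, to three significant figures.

0.881

ω = 46.31 rad/s (from 7.37 rev/s).
x = r cosθ ⇒ ẋ = −rω sinθ.
|v| = rω|sinθ| = 0.0287·46.31·|sin 138.5°| = 0.88063 m/s.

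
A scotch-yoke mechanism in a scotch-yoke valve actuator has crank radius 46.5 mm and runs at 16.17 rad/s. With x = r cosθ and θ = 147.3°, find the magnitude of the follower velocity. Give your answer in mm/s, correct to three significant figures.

ω = 16.17 rad/s
x = r cosθ ⇒ ẋ = −rω sinθ.
|v| = rω|sinθ| = 0.0465·16.17·|sin 147.3°| = 0.40621 m/s = 406.21 mm/s.

406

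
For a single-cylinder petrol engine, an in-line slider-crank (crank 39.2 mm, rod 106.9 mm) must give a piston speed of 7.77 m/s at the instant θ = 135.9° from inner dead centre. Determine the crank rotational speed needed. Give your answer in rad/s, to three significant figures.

For an in-line slider-crank, |v_piston| = rω|sinθ|·[1 + r cosθ/√(L² − r² sin²θ)].
With r = 0.0392 m, L = 0.1069 m, θ = 135.9°: the bracketed kinematic factor |dx/dθ| = 0.01985 m.
ω = v/|dx/dθ| = 7.77/0.01985 = 391.43 rad/s.

391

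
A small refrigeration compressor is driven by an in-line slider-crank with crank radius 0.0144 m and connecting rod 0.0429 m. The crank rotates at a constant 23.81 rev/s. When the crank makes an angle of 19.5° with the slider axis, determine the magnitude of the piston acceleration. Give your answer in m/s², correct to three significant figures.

390

ω = 2π·23.8 = 149.6 rad/s
x(θ) = r cosθ + √(L² − r² sin²θ); with ω constant, a = ω²·d²x/dθ².
d²x/dθ² = −r cosθ − r²(cos2θ)/√u − r⁴ sin²2θ/(4u^{3/2}),  u = L² − r² sin²θ = 0.0018173 m².
Substituting r = 0.0144 m, L = 0.0429 m, θ = 19.5°: d²x/dθ² = -0.017409 m.
a = ω²·d²x/dθ² = (149.6)²·(-0.017409) = -389.63 m/s²;  |a| = 389.63 m/s².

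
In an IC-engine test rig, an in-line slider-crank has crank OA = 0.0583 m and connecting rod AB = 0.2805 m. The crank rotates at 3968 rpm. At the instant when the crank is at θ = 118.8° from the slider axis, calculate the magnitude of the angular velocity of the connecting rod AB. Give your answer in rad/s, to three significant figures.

42.3

ω = 415.5 rad/s (converted from 3968 rpm).
The rod makes angle φ with the slider axis where L sinφ = r sinθ; differentiating, L cosφ·φ̇ = r ω cosθ.
L cosφ = √(L² − r² sin²θ) = 0.27581 m.
|ω_rod| = r ω |cosθ| / √(L² − r² sin²θ) = 0.0583·415.5·0.48175/0.27581 = 42.314 rad/s.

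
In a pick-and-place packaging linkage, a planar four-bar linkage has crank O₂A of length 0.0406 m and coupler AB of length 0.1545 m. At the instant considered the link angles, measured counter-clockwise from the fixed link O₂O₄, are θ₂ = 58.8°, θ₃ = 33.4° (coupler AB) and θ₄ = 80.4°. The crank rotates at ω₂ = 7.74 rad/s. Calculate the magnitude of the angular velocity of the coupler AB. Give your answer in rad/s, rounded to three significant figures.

ω₂ = 7.74 rad/s
Differentiating the loop-closure r₂e^{iθ₂}+r₃e^{iθ₃}=r₁+r₄e^{iθ₄} gives r₂ω₂e^{iθ₂}+r₃ω₃e^{iθ₃}=r₄ω₄e^{iθ₄}.
Eliminating the other unknown: ω₃ = r₂ω₂ sin(θ₄−θ₂) / [r₃ sin(θ₃−θ₄)].
Numerator sine = +0.36812; denominator sine = -0.73135.
Result = 0.0406·7.74·(+0.36812) / (0.1545·(-0.73135)) = -1.0238 rad/s; magnitude 1.0238 rad/s.

1.02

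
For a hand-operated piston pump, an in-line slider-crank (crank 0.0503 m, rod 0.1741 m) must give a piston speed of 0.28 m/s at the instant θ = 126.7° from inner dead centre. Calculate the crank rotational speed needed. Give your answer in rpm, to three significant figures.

80.6

For an in-line slider-crank, |v_piston| = rω|sinθ|·[1 + r cosθ/√(L² − r² sin²θ)].
With r = 0.0503 m, L = 0.1741 m, θ = 126.7°: the bracketed kinematic factor |dx/dθ| = 0.033171 m.
ω = v/|dx/dθ| = 0.28/0.033171 = 8.441 rad/s.
N = 60ω/(2π) = 80.606 rpm.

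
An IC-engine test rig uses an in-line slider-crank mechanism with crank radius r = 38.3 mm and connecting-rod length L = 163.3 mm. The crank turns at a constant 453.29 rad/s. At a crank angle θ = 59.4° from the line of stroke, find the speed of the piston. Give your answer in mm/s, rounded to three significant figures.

ω = 453.3 rad/s
For an in-line slider-crank, x = r cosθ + √(L² − r² sin²θ), so v = −rω sinθ·[1 + r cosθ/√(L² − r² sin²θ)].
With r = 0.0383 m, L = 0.1633 m, θ = 59.4°: √(L² − r² sin²θ) = 0.15994 m.
v = −0.0383·453.3·0.86074·[1 + 0.0383·0.50904/0.15994] = -16.765 m/s.
|v| = 16.765 m/s = 16765 mm/s.

16800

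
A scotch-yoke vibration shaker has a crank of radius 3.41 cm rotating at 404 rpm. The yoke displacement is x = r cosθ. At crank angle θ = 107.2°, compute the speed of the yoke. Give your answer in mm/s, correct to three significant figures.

1380

ω = 42.31 rad/s (from 404 rpm).
x = r cosθ ⇒ ẋ = −rω sinθ.
|v| = rω|sinθ| = 0.0341·42.31·|sin 107.2°| = 1.3781 m/s = 1378.1 mm/s.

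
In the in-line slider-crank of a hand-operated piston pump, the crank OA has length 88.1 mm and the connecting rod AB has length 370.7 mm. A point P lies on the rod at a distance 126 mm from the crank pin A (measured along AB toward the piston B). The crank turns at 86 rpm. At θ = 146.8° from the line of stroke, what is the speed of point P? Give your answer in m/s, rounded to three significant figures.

0.597

ω = 9.006 rad/s.  Crank-pin speed |V_A| = rω = 0.79342 m/s, perpendicular to OA.
Rod angle: sinφ = −(r/L) sinθ ⇒ φ = -7.477°; ω_rod = −rω cosθ/√(L²−r²sin²θ) = +1.8063 rad/s.
V_P = V_A + ω_rod × AP, with AP = 0.126 m along the rod.
Components: V_Px = −rω sinθ − a·ω_rod·sinφ = -0.40483 m/s;  V_Py = rω cosθ + a·ω_rod·cosφ = -0.43825 m/s.
|V_P| = √(V_Px² + V_Py²) = 0.59661 m/s.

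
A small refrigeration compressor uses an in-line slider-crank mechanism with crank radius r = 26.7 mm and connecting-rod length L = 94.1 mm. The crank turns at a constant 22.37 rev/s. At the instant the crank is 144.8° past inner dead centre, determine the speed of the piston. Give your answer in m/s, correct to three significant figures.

1.65

ω = 2π·22.4 = 140.6 rad/s
For an in-line slider-crank, x = r cosθ + √(L² − r² sin²θ), so v = −rω sinθ·[1 + r cosθ/√(L² − r² sin²θ)].
With r = 0.0267 m, L = 0.0941 m, θ = 144.8°: √(L² − r² sin²θ) = 0.092833 m.
v = −0.0267·140.6·0.57643·[1 + 0.0267·-0.81714/0.092833] = -1.6548 m/s.
|v| = 1.6548 m/s.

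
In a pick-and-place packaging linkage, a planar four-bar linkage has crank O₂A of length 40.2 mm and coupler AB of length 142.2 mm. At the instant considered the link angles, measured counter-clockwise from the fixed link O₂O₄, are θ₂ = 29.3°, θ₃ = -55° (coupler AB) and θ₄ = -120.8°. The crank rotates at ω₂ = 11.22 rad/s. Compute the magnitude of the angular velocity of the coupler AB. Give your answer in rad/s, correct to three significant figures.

ω₂ = 11.22 rad/s
Differentiating the loop-closure r₂e^{iθ₂}+r₃e^{iθ₃}=r₁+r₄e^{iθ₄} gives r₂ω₂e^{iθ₂}+r₃ω₃e^{iθ₃}=r₄ω₄e^{iθ₄}.
Eliminating the other unknown: ω₃ = r₂ω₂ sin(θ₄−θ₂) / [r₃ sin(θ₃−θ₄)].
Numerator sine = -0.49849; denominator sine = +0.91212.
Result = 0.0402·11.22·(-0.49849) / (0.1422·(+0.91212)) = -1.7335 rad/s; magnitude 1.7335 rad/s.

1.73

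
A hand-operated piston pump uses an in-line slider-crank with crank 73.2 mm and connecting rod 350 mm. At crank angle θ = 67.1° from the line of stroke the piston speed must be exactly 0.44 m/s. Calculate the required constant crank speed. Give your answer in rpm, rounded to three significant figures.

For an in-line slider-crank, |v_piston| = rω|sinθ|·[1 + r cosθ/√(L² − r² sin²θ)].
With r = 0.0732 m, L = 0.35 m, θ = 67.1°: the bracketed kinematic factor |dx/dθ| = 0.073023 m.
ω = v/|dx/dθ| = 0.44/0.073023 = 6.0255 rad/s.
N = 60ω/(2π) = 57.539 rpm.

57.5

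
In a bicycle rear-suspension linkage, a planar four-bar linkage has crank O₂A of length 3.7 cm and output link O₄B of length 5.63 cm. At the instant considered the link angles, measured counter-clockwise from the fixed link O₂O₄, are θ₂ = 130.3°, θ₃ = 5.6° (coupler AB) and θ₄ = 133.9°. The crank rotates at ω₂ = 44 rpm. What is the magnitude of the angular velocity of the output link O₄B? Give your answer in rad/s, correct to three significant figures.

3.17

ω₂ = 4.608 rad/s (from 44 rpm).
Differentiating the loop-closure r₂e^{iθ₂}+r₃e^{iθ₃}=r₁+r₄e^{iθ₄} gives r₂ω₂e^{iθ₂}+r₃ω₃e^{iθ₃}=r₄ω₄e^{iθ₄}.
Eliminating the other unknown: ω₄ = r₂ω₂ sin(θ₂−θ₃) / [r₄ sin(θ₄−θ₃)].
Numerator sine = +0.82214; denominator sine = +0.78478.
Result = 0.037·4.608·(+0.82214) / (0.0563·(+0.78478)) = +3.1723 rad/s; magnitude 3.1723 rad/s.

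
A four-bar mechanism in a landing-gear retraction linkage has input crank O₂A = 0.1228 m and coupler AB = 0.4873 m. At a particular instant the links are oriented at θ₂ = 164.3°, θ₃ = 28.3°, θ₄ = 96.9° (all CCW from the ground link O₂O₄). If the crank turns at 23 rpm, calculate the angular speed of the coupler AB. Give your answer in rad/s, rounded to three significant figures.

ω₂ = 2.409 rad/s (from 23 rpm).
Differentiating the loop-closure r₂e^{iθ₂}+r₃e^{iθ₃}=r₁+r₄e^{iθ₄} gives r₂ω₂e^{iθ₂}+r₃ω₃e^{iθ₃}=r₄ω₄e^{iθ₄}.
Eliminating the other unknown: ω₃ = r₂ω₂ sin(θ₄−θ₂) / [r₃ sin(θ₃−θ₄)].
Numerator sine = -0.92321; denominator sine = -0.93106.
Result = 0.1228·2.409·(-0.92321) / (0.4873·(-0.93106)) = +0.60184 rad/s; magnitude 0.60184 rad/s.

0.602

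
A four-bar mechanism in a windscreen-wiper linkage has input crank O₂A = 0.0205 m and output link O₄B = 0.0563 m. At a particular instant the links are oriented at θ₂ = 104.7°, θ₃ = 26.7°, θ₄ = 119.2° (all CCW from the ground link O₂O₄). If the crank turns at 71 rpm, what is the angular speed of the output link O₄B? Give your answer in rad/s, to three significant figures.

ω₂ = 7.435 rad/s (from 71 rpm).
Differentiating the loop-closure r₂e^{iθ₂}+r₃e^{iθ₃}=r₁+r₄e^{iθ₄} gives r₂ω₂e^{iθ₂}+r₃ω₃e^{iθ₃}=r₄ω₄e^{iθ₄}.
Eliminating the other unknown: ω₄ = r₂ω₂ sin(θ₂−θ₃) / [r₄ sin(θ₄−θ₃)].
Numerator sine = +0.97815; denominator sine = +0.99905.
Result = 0.0205·7.435·(+0.97815) / (0.0563·(+0.99905)) = +2.6506 rad/s; magnitude 2.6506 rad/s.

2.65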